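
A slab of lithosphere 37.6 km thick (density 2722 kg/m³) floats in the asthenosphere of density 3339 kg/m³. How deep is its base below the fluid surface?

30.7 km

Draft d = t ρ_obj/ρ_fluid = 37.6 km × 2722/3339 = 30.7 km.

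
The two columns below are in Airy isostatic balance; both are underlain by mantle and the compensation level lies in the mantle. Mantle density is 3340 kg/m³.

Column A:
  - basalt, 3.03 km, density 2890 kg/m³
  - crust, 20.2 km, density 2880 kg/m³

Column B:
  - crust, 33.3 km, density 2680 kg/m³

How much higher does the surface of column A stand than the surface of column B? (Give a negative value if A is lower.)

−3.39 km

For any compensation level in the mantle, the mantle terms cancel and isostasy reduces to e = (Σt_A − Σt_B) − (Σ(ρt)_A − Σ(ρt)_B) / ρ_m.
Σt_A = 23.23 km; Σt_B = 33.3 km; Σ(ρt)_A = 66932.7; Σ(ρt)_B = 89244 (in km·kg/m³).
e = (23.23 − 33.3) − (66932.7 − 89244) / 3340 = −3.39 km.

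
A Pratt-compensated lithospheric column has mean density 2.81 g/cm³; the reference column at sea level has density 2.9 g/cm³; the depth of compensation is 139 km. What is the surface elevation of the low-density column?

4.45 km

ρ_ref D = ρ (D + h) → h = D (ρ_ref − ρ)/ρ.
h = 139 km × (2.9 − 2.81)/2.81 = 4.45 km.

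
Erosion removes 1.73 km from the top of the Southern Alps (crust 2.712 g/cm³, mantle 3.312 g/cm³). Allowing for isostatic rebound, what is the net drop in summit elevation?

0.313 km

Rebound u = e ρ_c/ρ_m = 1.73 km × 2.712/3.312 = 1.417 km.
Net surface drop = e − u = 1.73 km − 1.417 km = e (ρ_m − ρ_c)/ρ_m = 0.313 km.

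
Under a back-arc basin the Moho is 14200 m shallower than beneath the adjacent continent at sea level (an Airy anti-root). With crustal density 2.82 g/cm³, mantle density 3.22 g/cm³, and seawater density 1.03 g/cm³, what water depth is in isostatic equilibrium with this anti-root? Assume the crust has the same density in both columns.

3170 m

Replacing a thickness d of crust by seawater at the top must be balanced by replacing crust with mantle at the base: d (ρ_c − ρ_w) = a (ρ_m − ρ_c).
d = a (ρ_m − ρ_c)/(ρ_c − ρ_w) = 14200 m × 0.4/1.79 = 3170 m.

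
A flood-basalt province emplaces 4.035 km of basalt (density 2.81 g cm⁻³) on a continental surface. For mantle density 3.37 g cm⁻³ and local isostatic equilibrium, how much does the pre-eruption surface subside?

Subaerial loading: s = t ρ_load / ρ_m.
s = 4.035 km × 2.81/3.37 = 3.36 km.

3.36 km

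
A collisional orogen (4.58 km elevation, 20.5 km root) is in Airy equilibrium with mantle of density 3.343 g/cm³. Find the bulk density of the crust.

2.73 g/cm³

ρ_c h = (ρ_m − ρ_c) r → ρ_c (h + r) = ρ_m r → ρ_c = ρ_m r / (h + r).
ρ_c = 3.343 × 20.5 km / (4.58 km + 20.5 km) = 2.73 g/cm³.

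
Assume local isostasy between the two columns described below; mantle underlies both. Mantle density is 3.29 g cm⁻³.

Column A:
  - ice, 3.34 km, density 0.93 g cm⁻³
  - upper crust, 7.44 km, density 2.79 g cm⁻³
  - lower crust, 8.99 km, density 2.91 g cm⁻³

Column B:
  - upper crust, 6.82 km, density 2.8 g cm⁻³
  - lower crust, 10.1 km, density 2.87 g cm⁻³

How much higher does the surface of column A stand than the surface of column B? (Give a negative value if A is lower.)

For any compensation level in the mantle, the mantle terms cancel and isostasy reduces to e = (Σt_A − Σt_B) − (Σ(ρt)_A − Σ(ρt)_B) / ρ_m.
Σt_A = 19.77 km; Σt_B = 16.92 km; Σ(ρt)_A = 50.0247; Σ(ρt)_B = 48.083 (in km·g cm⁻³).
e = (19.77 − 16.92) − (50.0247 − 48.083) / 3.29 = 2.26 km.

2.26 km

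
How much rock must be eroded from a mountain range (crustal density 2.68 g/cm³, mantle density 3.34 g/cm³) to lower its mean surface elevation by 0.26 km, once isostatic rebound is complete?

Net drop Δ = e − u = e − e ρ_c/ρ_m = e (ρ_m − ρ_c)/ρ_m.
e = Δ ρ_m/(ρ_m − ρ_c) = 0.26 km × 3.34/0.66 = 1.32 km.

1.32 km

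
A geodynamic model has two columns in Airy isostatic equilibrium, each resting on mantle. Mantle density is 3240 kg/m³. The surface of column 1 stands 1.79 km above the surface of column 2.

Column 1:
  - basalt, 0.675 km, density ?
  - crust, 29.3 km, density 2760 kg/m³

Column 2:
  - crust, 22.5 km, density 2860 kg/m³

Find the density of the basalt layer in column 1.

2820 kg/m³

Take the compensation level at the base of the deeper column (depth z_c below the surface of column 1) and equate Σ ρ_i t_i down to z_c; mantle fills any gap and the z_c terms cancel.
Column 1: 0.675×ρ + 29.3×2760 + (z_c − 29.975)×3240
Column 2: 1.79×0 + 22.5×2860 + (z_c − 1.79 − 22.5)×3240
The z_c×3240 term appears on both sides and cancels. Collect the known terms of each column as K = Σ(ρt)_known − 3240 × (depth of known layers): K_1 = 80868 − 3240×29.975 = −16251; K_2 = 64350 − 3240×(1.79 + 22.5) = −14349.6.
Balance: K_1 + 0.675×ρ = K_2, so ρ = (K_2 − K_1)/0.675 = 1901.4/0.675 = 2820 kg/m³.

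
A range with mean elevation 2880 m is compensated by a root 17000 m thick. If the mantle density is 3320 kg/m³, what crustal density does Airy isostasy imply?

2840 kg/m³

ρ_c h = (ρ_m − ρ_c) r → ρ_c (h + r) = ρ_m r → ρ_c = ρ_m r / (h + r).
ρ_c = 3320 × 17000 m / (2880 m + 17000 m) = 2840 kg/m³.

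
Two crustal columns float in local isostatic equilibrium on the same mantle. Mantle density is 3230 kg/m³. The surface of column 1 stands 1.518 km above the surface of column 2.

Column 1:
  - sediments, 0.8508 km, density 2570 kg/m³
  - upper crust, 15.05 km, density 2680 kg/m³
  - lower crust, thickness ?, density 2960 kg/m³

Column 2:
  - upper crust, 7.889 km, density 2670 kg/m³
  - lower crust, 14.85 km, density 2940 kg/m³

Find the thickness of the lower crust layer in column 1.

17.7 km

Take the compensation level at the base of the deeper column (depth z_c below the surface of column 1) and equate Σ ρ_i t_i down to z_c; mantle fills any gap and the z_c terms cancel.
Column 1: 0.8508×2570 + 15.05×2680 + x×2960 + (z_c − 15.9008 − x)×3230
Column 2: 1.518×0 + 7.889×2670 + 14.85×2940 + (z_c − 1.518 − 22.739)×3230
The z_c×3230 term appears on both sides and cancels. Collect the known terms of each column as K = Σ(ρt)_known − 3230 × (depth of known layers): K_1 = 42520.556 − 3230×15.9008 = −8839.028; K_2 = 64722.63 − 3230×(1.518 + 22.739) = −13627.48.
Balance: K_1 − x×(3230 − 2960) = K_2, so x = (K_1 − K_2)/(3230 − 2960) = 4788.45/270 = 17.7 km.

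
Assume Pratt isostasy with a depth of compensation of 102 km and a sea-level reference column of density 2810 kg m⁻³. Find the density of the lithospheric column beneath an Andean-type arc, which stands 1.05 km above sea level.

2780 kg m⁻³

Pratt balance: ρ_ref D = ρ (D + h).
ρ = ρ_ref D/(D + h) = 2810 × 102 km/(102 km + 1.05 km) = 2780 kg m⁻³.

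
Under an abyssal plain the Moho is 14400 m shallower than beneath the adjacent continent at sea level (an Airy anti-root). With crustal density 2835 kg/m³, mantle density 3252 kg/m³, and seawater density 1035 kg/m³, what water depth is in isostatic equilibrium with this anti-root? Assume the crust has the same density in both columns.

3340 m

Replacing a thickness d of crust by seawater at the top must be balanced by replacing crust with mantle at the base: d (ρ_c − ρ_w) = a (ρ_m − ρ_c).
d = a (ρ_m − ρ_c)/(ρ_c − ρ_w) = 14400 m × 417/1800 = 3340 m.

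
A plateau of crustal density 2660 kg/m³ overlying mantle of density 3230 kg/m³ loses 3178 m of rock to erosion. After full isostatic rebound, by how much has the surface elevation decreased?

561 m

Rebound u = e ρ_c/ρ_m = 3178 m × 2660/3230 = 2617 m.
Net surface drop = e − u = 3178 m − 2617 m = e (ρ_m − ρ_c)/ρ_m = 561 m.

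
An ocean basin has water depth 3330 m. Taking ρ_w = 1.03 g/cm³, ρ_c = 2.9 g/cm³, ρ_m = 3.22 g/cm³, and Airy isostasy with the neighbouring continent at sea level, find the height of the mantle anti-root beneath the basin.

Equating mass per unit area of the two columns: replacing crust with seawater at the top is compensated by replacing crust with mantle at the base: d (ρ_c − ρ_w) = a (ρ_m − ρ_c).
a = d (ρ_c − ρ_w)/(ρ_m − ρ_c) = 3330 m × 1.87/0.32 = 19500 m.

19500 m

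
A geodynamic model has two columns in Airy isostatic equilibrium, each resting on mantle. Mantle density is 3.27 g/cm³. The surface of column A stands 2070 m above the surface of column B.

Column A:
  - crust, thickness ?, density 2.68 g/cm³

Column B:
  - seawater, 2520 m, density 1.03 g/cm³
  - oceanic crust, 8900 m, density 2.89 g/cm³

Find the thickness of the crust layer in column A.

Take the compensation level at the base of the deeper column (depth z_c below the surface of column A) and equate Σ ρ_i t_i down to z_c; mantle fills any gap and the z_c terms cancel.
Column A: x×2.68 + (z_c − 0 − x)×3.27
Column B: 2070×0 + 2520×1.03 + 8900×2.89 + (z_c − 2070 − 11420)×3.27
The z_c×3.27 term appears on both sides and cancels. Collect the known terms of each column as K = Σ(ρt)_known − 3.27 × (depth of known layers): K_A = 0 − 3.27×0 = 0; K_B = 28316.6 − 3.27×(2070 + 11420) = −15795.7.
Balance: K_A − x×(3.27 − 2.68) = K_B, so x = (K_A − K_B)/(3.27 − 2.68) = 15795.7/0.59 = 26800 m.

26800 m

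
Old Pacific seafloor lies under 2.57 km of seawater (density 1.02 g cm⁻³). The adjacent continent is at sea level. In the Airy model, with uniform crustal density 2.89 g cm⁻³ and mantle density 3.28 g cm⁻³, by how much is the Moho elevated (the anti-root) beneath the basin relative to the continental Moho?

12.3 km

Equating mass per unit area of the two columns: replacing crust with seawater at the top is compensated by replacing crust with mantle at the base: d (ρ_c − ρ_w) = a (ρ_m − ρ_c).
a = d (ρ_c − ρ_w)/(ρ_m − ρ_c) = 2.57 km × 1.87/0.39 = 12.3 km.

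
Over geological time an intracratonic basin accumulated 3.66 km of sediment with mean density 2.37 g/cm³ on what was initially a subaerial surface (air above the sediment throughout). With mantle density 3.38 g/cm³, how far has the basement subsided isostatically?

Subaerial load: s = t ρ_sed / ρ_m = 3.66 km × 2.37/3.38 = 2.57 km.

2.57 km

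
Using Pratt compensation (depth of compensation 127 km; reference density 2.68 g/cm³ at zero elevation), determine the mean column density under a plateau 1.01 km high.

Pratt balance: ρ_ref D = ρ (D + h).
ρ = ρ_ref D/(D + h) = 2.68 × 127 km/(127 km + 1.01 km) = 2.66 g/cm³.

2.66 g/cm³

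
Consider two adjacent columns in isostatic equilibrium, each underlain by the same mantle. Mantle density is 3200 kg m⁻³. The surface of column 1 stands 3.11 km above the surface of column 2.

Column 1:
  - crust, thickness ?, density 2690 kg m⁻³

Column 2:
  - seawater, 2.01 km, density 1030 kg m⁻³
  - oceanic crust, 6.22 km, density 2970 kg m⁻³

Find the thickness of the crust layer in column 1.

30.9 km

Take the compensation level at the base of the deeper column (depth z_c below the surface of column 1) and equate Σ ρ_i t_i down to z_c; mantle fills any gap and the z_c terms cancel.
Column 1: x×2690 + (z_c − 0 − x)×3200
Column 2: 3.11×0 + 2.01×1030 + 6.22×2970 + (z_c − 3.11 − 8.23)×3200
The z_c×3200 term appears on both sides and cancels. Collect the known terms of each column as K = Σ(ρt)_known − 3200 × (depth of known layers): K_1 = 0 − 3200×0 = 0; K_2 = 20543.7 − 3200×(3.11 + 8.23) = −15744.3.
Balance: K_1 − x×(3200 − 2690) = K_2, so x = (K_1 − K_2)/(3200 − 2690) = 15744.3/510 = 30.9 km.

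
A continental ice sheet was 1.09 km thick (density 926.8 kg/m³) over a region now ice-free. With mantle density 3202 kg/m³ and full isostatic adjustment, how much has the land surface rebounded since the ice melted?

0.315 km

Removing the load lets mantle flow back in; uplift u satisfies ρ_ice t = ρ_m u.
u = t ρ_ice/ρ_m = 1.09 km × 926.8/3202 = 0.315 km.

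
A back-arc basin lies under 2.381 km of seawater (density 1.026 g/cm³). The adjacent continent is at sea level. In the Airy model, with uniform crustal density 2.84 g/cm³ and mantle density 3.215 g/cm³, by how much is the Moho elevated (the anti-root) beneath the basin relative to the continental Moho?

11.5 km

For local isostatic compensation: replacing crust with seawater at the top is compensated by replacing crust with mantle at the base: d (ρ_c − ρ_w) = a (ρ_m − ρ_c).
a = d (ρ_c − ρ_w)/(ρ_m − ρ_c) = 2.381 km × 1.814/0.375 = 11.5 km.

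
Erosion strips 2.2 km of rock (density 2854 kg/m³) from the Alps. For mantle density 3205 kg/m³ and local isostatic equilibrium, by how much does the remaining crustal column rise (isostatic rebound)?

1.96 km

Unloading: uplift u = e ρ_c/ρ_m = 2.2 km × 2854/3205 = 1.96 km.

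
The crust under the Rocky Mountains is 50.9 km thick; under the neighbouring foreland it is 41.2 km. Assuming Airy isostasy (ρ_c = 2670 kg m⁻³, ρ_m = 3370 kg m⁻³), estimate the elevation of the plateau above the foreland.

2.01 km

Excess crust Δ = 50.9 km − 41.2 km = 9.7 km, split between elevation h and root r with h + r = Δ.
Airy balance ρ_c h = (ρ_m − ρ_c) r gives r = h ρ_c/(ρ_m − ρ_c), so h (1 + ρ_c/(ρ_m − ρ_c)) = Δ, i.e. h = Δ (ρ_m − ρ_c)/ρ_m.
h = 9.7 km × 700/3370 = 2.01 km.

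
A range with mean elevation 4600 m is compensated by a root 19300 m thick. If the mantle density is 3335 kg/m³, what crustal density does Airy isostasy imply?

ρ_c h = (ρ_m − ρ_c) r → ρ_c (h + r) = ρ_m r → ρ_c = ρ_m r / (h + r).
ρ_c = 3335 × 19300 m / (4600 m + 19300 m) = 2690 kg/m³.

2690 kg/m³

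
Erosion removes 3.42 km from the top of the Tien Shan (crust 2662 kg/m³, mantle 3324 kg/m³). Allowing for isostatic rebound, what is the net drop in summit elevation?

0.681 km

Rebound u = e ρ_c/ρ_m = 3.42 km × 2662/3324 = 2.739 km.
Net surface drop = e − u = 3.42 km − 2.739 km = e (ρ_m − ρ_c)/ρ_m = 0.681 km.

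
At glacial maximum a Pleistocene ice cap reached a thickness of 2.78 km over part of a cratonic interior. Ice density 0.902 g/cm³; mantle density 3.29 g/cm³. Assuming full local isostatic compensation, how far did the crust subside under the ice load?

0.762 km

For local isostatic compensation: the ice load ρ_ice t is balanced by mantle displaced below, ρ_m s.
s = t ρ_ice / ρ_m = 2.78 km × 0.902/3.29 = 0.762 km.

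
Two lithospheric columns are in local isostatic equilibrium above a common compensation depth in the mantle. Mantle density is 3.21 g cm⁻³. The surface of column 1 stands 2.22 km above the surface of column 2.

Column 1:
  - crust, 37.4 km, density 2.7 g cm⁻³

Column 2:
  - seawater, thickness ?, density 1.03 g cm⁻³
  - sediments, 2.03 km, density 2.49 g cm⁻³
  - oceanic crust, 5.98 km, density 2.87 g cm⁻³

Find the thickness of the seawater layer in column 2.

3.88 km

Take the compensation level at the base of the deeper column (depth z_c below the surface of column 1) and equate Σ ρ_i t_i down to z_c; mantle fills any gap and the z_c terms cancel.
Column 1: 37.4×2.7 + (z_c − 37.4)×3.21
Column 2: 2.22×0 + x×1.03 + 2.03×2.49 + 5.98×2.87 + (z_c − 2.22 − 8.01 − x)×3.21
The z_c×3.21 term appears on both sides and cancels. Collect the known terms of each column as K = Σ(ρt)_known − 3.21 × (depth of known layers): K_1 = 100.98 − 3.21×37.4 = −19.074; K_2 = 22.2173 − 3.21×(2.22 + 8.01) = −10.621.
Balance: K_1 = K_2 − x×(3.21 − 1.03), so x = (K_2 − K_1)/(3.21 − 1.03) = 8.453/2.18 = 3.88 km.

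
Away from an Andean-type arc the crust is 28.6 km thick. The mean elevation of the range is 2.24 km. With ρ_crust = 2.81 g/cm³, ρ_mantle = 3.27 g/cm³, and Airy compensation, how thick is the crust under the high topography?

Root depth r = h ρ_c / (ρ_m − ρ_c) = 2.24 km × 2.81 / 0.46 = 13.68 km.
Total thickness = T + h + r = 28.6 km + 2.24 km + 13.68 km = 44.5 km.

44.5 km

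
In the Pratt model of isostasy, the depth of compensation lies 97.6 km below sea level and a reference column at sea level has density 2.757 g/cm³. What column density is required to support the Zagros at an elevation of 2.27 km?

Pratt balance: ρ_ref D = ρ (D + h).
ρ = ρ_ref D/(D + h) = 2.757 × 97.6 km/(97.6 km + 2.27 km) = 2.69 g/cm³.

2.69 g/cm³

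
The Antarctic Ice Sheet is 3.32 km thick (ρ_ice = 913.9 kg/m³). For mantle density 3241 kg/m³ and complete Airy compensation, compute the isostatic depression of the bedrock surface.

In Airy isostatic equilibrium: the ice load ρ_ice t is balanced by mantle displaced below, ρ_m s.
s = t ρ_ice / ρ_m = 3.32 km × 913.9/3241 = 0.936 km.

0.936 km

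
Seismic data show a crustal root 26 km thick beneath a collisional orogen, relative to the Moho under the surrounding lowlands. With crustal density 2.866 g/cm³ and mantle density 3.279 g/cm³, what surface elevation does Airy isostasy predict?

3.75 km

For local isostatic compensation: ρ_c h = (ρ_m − ρ_c) r.
h = r (ρ_m − ρ_c) / ρ_c = 26 km × (3.279 − 2.866) / 2.866 = 3.75 km.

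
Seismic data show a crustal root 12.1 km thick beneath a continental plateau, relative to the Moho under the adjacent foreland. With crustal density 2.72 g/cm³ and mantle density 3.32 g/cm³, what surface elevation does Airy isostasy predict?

Balancing pressure at the compensation depth: ρ_c h = (ρ_m − ρ_c) r.
h = r (ρ_m − ρ_c) / ρ_c = 12.1 km × (3.32 − 2.72) / 2.72 = 2.67 km.

2.67 km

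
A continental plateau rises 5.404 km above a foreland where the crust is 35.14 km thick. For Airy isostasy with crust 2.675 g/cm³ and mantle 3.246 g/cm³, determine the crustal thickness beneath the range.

65.9 km

Root depth r = h ρ_c / (ρ_m − ρ_c) = 5.404 km × 2.675 / 0.571 = 25.32 km.
Total thickness = T + h + r = 35.14 km + 5.404 km + 25.32 km = 65.9 km.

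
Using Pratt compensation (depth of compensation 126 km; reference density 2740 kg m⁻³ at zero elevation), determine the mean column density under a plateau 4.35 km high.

2650 kg m⁻³

Pratt balance: ρ_ref D = ρ (D + h).
ρ = ρ_ref D/(D + h) = 2740 × 126 km/(126 km + 4.35 km) = 2650 kg m⁻³.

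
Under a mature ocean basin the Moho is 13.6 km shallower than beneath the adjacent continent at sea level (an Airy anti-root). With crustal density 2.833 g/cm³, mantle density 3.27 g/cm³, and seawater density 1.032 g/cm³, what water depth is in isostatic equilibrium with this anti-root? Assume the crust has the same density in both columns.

Replacing a thickness d of crust by seawater at the top must be balanced by replacing crust with mantle at the base: d (ρ_c − ρ_w) = a (ρ_m − ρ_c).
d = a (ρ_m − ρ_c)/(ρ_c − ρ_w) = 13.6 km × 0.437/1.801 = 3.3 km.

3.3 km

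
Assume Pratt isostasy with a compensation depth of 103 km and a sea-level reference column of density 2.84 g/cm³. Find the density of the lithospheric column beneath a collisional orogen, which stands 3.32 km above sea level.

Pratt balance: ρ_ref D = ρ (D + h).
ρ = ρ_ref D/(D + h) = 2.84 × 103 km/(103 km + 3.32 km) = 2.75 g/cm³.

2.75 g/cm³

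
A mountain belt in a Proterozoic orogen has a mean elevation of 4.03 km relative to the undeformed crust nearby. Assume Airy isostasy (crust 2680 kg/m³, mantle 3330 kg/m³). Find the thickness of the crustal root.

16.6 km

For local isostatic compensation: the weight of the topography is balanced by the buoyancy of the root, ρ_c h = (ρ_m − ρ_c) r.
r = h · ρ_c / (ρ_m − ρ_c) = 4.03 km × 2680 / (3330 − 2680) = 16.6 km.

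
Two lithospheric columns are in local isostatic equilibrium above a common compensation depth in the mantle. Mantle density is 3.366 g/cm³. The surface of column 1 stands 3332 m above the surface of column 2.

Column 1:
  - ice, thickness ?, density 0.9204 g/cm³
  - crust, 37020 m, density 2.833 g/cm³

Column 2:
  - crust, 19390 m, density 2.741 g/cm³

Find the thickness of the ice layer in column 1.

1470 m

Take the compensation level at the base of the deeper column (depth z_c below the surface of column 1) and equate Σ ρ_i t_i down to z_c; mantle fills any gap and the z_c terms cancel.
Column 1: x×0.9204 + 37020×2.833 + (z_c − 37020 − x)×3.366
Column 2: 3332×0 + 19390×2.741 + (z_c − 3332 − 19390)×3.366
The z_c×3.366 term appears on both sides and cancels. Collect the known terms of each column as K = Σ(ρt)_known − 3.366 × (depth of known layers): K_1 = 104877.66 − 3.366×37020 = −19731.66; K_2 = 53147.99 − 3.366×(3332 + 19390) = −23334.262.
Balance: K_1 − x×(3.366 − 0.9204) = K_2, so x = (K_1 − K_2)/(3.366 − 0.9204) = 3602.6/2.4456 = 1470 m.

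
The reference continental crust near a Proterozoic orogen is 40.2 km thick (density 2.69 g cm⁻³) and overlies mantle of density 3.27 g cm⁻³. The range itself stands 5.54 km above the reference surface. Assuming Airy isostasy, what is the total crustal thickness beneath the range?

71.4 km

Root depth r = h ρ_c / (ρ_m − ρ_c) = 5.54 km × 2.69 / 0.58 = 25.69 km.
Total thickness = T + h + r = 40.2 km + 5.54 km + 25.69 km = 71.4 km.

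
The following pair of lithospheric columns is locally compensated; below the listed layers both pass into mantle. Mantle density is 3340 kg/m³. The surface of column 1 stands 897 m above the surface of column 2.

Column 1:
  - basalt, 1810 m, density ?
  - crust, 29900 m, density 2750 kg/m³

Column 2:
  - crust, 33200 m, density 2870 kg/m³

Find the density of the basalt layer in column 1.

Take the compensation level at the base of the deeper column (depth z_c below the surface of column 1) and equate Σ ρ_i t_i down to z_c; mantle fills any gap and the z_c terms cancel.
Column 1: 1810×ρ + 29900×2750 + (z_c − 31710)×3340
Column 2: 897×0 + 33200×2870 + (z_c − 897 − 33200)×3340
The z_c×3340 term appears on both sides and cancels. Collect the known terms of each column as K = Σ(ρt)_known − 3340 × (depth of known layers): K_1 = 82225000 − 3340×31710 = −23686400; K_2 = 95284000 − 3340×(897 + 33200) = −18599980.
Balance: K_1 + 1810×ρ = K_2, so ρ = (K_2 − K_1)/1810 = 5086420/1810 = 2810 kg/m³.

2810 kg/m³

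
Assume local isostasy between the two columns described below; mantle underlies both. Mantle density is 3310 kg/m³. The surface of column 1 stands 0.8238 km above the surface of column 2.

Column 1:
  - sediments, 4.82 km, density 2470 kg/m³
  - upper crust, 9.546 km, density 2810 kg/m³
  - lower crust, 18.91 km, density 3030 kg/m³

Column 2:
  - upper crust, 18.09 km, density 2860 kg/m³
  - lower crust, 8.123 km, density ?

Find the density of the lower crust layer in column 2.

Take the compensation level at the base of the deeper column (depth z_c below the surface of column 1) and equate Σ ρ_i t_i down to z_c; mantle fills any gap and the z_c terms cancel.
Column 1: 4.82×2470 + 9.546×2810 + 18.91×3030 + (z_c − 33.276)×3310
Column 2: 0.8238×0 + 18.09×2860 + 8.123×ρ + (z_c − 0.8238 − 26.213)×3310
The z_c×3310 term appears on both sides and cancels. Collect the known terms of each column as K = Σ(ρt)_known − 3310 × (depth of known layers): K_1 = 96026.96 − 3310×33.276 = −14116.6; K_2 = 51737.4 − 3310×(0.8238 + 26.213) = −37754.408.
Balance: K_1 = K_2 + 8.123×ρ, so ρ = (K_1 − K_2)/8.123 = 23637.8/8.123 = 2910 kg/m³.

2910 kg/m³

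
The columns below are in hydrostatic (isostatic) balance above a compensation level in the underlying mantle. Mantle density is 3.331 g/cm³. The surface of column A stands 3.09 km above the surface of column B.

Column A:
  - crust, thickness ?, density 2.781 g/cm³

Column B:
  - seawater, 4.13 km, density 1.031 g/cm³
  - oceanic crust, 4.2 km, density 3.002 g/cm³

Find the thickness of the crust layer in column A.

38.5 km

Take the compensation level at the base of the deeper column (depth z_c below the surface of column A) and equate Σ ρ_i t_i down to z_c; mantle fills any gap and the z_c terms cancel.
Column A: x×2.781 + (z_c − 0 − x)×3.331
Column B: 3.09×0 + 4.13×1.031 + 4.2×3.002 + (z_c − 3.09 − 8.33)×3.331
The z_c×3.331 term appears on both sides and cancels. Collect the known terms of each column as K = Σ(ρt)_known − 3.331 × (depth of known layers): K_A = 0 − 3.331×0 = 0; K_B = 16.86643 − 3.331×(3.09 + 8.33) = −21.17359.
Balance: K_A − x×(3.331 − 2.781) = K_B, so x = (K_A − K_B)/(3.331 − 2.781) = 21.1736/0.55 = 38.5 km.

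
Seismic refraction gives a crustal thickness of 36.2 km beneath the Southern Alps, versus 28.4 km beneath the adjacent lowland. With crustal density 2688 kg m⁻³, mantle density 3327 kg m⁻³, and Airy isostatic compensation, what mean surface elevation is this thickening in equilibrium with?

1.5 km

Excess crust Δ = 36.2 km − 28.4 km = 7.8 km, split between elevation h and root r with h + r = Δ.
Airy balance ρ_c h = (ρ_m − ρ_c) r gives r = h ρ_c/(ρ_m − ρ_c), so h (1 + ρ_c/(ρ_m − ρ_c)) = Δ, i.e. h = Δ (ρ_m − ρ_c)/ρ_m.
h = 7.8 km × 639/3327 = 1.5 km.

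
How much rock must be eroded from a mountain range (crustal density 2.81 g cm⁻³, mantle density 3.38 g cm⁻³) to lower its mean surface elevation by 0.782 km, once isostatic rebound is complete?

Net drop Δ = e − u = e − e ρ_c/ρ_m = e (ρ_m − ρ_c)/ρ_m.
e = Δ ρ_m/(ρ_m − ρ_c) = 0.782 km × 3.38/0.57 = 4.64 km.

4.64 km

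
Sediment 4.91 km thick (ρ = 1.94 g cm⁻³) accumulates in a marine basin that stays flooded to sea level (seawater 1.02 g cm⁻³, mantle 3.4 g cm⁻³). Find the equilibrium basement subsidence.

1.9 km

Submarine loading: the sediment displaces seawater, and the subsidence is in turn flooded, so s (ρ_m − ρ_w) = t (ρ_sed − ρ_w).
s = 4.91 km × (1.94 − 1.02) / (3.4 − 1.02) = 1.9 km.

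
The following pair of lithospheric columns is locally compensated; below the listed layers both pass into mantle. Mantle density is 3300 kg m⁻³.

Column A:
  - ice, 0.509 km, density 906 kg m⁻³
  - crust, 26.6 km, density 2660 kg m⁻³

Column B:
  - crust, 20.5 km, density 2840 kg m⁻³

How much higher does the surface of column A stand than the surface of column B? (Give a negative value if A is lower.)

2.67 km

For any compensation level in the mantle, the mantle terms cancel and isostasy reduces to e = (Σt_A − Σt_B) − (Σ(ρt)_A − Σ(ρt)_B) / ρ_m.
Σt_A = 27.109 km; Σt_B = 20.5 km; Σ(ρt)_A = 71217.154; Σ(ρt)_B = 58220 (in km·kg m⁻³).
e = (27.109 − 20.5) − (71217.154 − 58220) / 3300 = 2.67 km.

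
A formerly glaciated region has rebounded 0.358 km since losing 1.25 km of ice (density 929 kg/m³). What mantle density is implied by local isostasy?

3240 kg/m³

ρ_m = ρ_ice t / u = 929 × 1.25 km/0.358 km = 3240 kg/m³.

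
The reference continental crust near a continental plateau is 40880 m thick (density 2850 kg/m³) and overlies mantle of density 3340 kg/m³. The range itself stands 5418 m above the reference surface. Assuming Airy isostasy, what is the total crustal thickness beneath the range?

Root depth r = h ρ_c / (ρ_m − ρ_c) = 5418 m × 2850 / 490 = 31510 m.
Total thickness = T + h + r = 40880 m + 5418 m + 31510 m = 77800 m.

77800 m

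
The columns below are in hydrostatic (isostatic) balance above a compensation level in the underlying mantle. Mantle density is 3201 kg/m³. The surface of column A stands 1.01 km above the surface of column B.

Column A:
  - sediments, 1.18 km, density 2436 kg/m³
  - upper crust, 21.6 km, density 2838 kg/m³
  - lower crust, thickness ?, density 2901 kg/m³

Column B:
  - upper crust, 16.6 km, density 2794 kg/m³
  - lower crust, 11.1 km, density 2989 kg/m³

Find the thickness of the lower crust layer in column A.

Take the compensation level at the base of the deeper column (depth z_c below the surface of column A) and equate Σ ρ_i t_i down to z_c; mantle fills any gap and the z_c terms cancel.
Column A: 1.18×2436 + 21.6×2838 + x×2901 + (z_c − 22.78 − x)×3201
Column B: 1.01×0 + 16.6×2794 + 11.1×2989 + (z_c − 1.01 − 27.7)×3201
The z_c×3201 term appears on both sides and cancels. Collect the known terms of each column as K = Σ(ρt)_known − 3201 × (depth of known layers): K_A = 64175.28 − 3201×22.78 = −8743.5; K_B = 79558.3 − 3201×(1.01 + 27.7) = −12342.41.
Balance: K_A − x×(3201 − 2901) = K_B, so x = (K_A − K_B)/(3201 − 2901) = 3598.91/300 = 12 km.

12 km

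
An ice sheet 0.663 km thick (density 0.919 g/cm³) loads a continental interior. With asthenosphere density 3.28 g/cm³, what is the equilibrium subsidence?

Isostatic balance requires: the ice load ρ_ice t is balanced by mantle displaced below, ρ_m s.
s = t ρ_ice / ρ_m = 0.663 km × 0.919/3.28 = 0.186 km.

0.186 km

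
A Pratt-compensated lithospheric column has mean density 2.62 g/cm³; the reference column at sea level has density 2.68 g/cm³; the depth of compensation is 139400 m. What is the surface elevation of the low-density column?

ρ_ref D = ρ (D + h) → h = D (ρ_ref − ρ)/ρ.
h = 139400 m × (2.68 − 2.62)/2.62 = 3190 m.

3190 m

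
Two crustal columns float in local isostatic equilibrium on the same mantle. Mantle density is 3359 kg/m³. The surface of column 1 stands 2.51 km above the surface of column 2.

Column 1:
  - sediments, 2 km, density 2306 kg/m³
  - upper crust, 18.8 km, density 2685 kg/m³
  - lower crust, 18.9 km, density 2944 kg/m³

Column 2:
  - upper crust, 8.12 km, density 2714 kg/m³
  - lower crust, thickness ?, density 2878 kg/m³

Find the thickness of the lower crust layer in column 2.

18.6 km

Take the compensation level at the base of the deeper column (depth z_c below the surface of column 1) and equate Σ ρ_i t_i down to z_c; mantle fills any gap and the z_c terms cancel.
Column 1: 2×2306 + 18.8×2685 + 18.9×2944 + (z_c − 39.7)×3359
Column 2: 2.51×0 + 8.12×2714 + x×2878 + (z_c − 2.51 − 8.12 − x)×3359
The z_c×3359 term appears on both sides and cancels. Collect the known terms of each column as K = Σ(ρt)_known − 3359 × (depth of known layers): K_1 = 110731.6 − 3359×39.7 = −22620.7; K_2 = 22037.68 − 3359×(2.51 + 8.12) = −13668.49.
Balance: K_1 = K_2 − x×(3359 − 2878), so x = (K_2 − K_1)/(3359 − 2878) = 8952.21/481 = 18.6 km.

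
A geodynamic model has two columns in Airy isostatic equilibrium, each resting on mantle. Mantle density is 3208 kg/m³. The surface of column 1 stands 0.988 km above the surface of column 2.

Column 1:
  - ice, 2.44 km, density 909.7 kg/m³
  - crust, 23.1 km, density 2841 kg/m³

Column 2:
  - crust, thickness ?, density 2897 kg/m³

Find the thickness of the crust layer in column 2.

35.1 km

Take the compensation level at the base of the deeper column (depth z_c below the surface of column 1) and equate Σ ρ_i t_i down to z_c; mantle fills any gap and the z_c terms cancel.
Column 1: 2.44×909.7 + 23.1×2841 + (z_c − 25.54)×3208
Column 2: 0.988×0 + x×2897 + (z_c − 0.988 − 0 − x)×3208
The z_c×3208 term appears on both sides and cancels. Collect the known terms of each column as K = Σ(ρt)_known − 3208 × (depth of known layers): K_1 = 67846.768 − 3208×25.54 = −14085.552; K_2 = 0 − 3208×(0.988 + 0) = −3169.504.
Balance: K_1 = K_2 − x×(3208 − 2897), so x = (K_2 − K_1)/(3208 − 2897) = 10916/311 = 35.1 km.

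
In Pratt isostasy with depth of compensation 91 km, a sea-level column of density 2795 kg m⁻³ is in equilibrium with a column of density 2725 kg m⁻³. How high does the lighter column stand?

ρ_ref D = ρ (D + h) → h = D (ρ_ref − ρ)/ρ.
h = 91 km × (2795 − 2725)/2725 = 2.34 km.

2.34 km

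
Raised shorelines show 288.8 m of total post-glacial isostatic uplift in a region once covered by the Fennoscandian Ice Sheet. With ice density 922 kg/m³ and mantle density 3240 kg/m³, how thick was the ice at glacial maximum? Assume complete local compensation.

u = t ρ_ice/ρ_m → t = u ρ_m/ρ_ice = 288.8 m × 3240/922 = 1010 m.

1010 m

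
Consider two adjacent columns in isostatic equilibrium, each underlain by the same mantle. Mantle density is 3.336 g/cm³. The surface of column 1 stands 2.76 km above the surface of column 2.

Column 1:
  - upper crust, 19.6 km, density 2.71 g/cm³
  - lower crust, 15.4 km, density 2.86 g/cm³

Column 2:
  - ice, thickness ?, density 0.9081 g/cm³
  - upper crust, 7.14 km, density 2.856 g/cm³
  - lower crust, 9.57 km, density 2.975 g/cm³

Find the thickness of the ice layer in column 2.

1.45 km

Take the compensation level at the base of the deeper column (depth z_c below the surface of column 1) and equate Σ ρ_i t_i down to z_c; mantle fills any gap and the z_c terms cancel.
Column 1: 19.6×2.71 + 15.4×2.86 + (z_c − 35)×3.336
Column 2: 2.76×0 + x×0.9081 + 7.14×2.856 + 9.57×2.975 + (z_c − 2.76 − 16.71 − x)×3.336
The z_c×3.336 term appears on both sides and cancels. Collect the known terms of each column as K = Σ(ρt)_known − 3.336 × (depth of known layers): K_1 = 97.16 − 3.336×35 = −19.6; K_2 = 48.86259 − 3.336×(2.76 + 16.71) = −16.08933.
Balance: K_1 = K_2 − x×(3.336 − 0.9081), so x = (K_2 − K_1)/(3.336 − 0.9081) = 3.51067/2.4279 = 1.45 km.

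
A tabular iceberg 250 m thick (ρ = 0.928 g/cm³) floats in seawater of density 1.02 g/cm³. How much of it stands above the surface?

22.5 m

Floating equilibrium: submerged depth d = t ρ_obj/ρ_fluid = 250 m × 0.928/1.02 = 227.5 m.
Freeboard = t − d = 250 m − 227.5 m = 22.5 m.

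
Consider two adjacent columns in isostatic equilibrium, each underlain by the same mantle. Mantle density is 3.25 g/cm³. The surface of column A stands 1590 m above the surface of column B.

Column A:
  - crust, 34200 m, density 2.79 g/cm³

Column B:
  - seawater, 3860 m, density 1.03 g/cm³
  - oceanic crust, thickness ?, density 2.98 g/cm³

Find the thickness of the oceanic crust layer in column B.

7390 m

Take the compensation level at the base of the deeper column (depth z_c below the surface of column A) and equate Σ ρ_i t_i down to z_c; mantle fills any gap and the z_c terms cancel.
Column A: 34200×2.79 + (z_c − 34200)×3.25
Column B: 1590×0 + 3860×1.03 + x×2.98 + (z_c − 1590 − 3860 − x)×3.25
The z_c×3.25 term appears on both sides and cancels. Collect the known terms of each column as K = Σ(ρt)_known − 3.25 × (depth of known layers): K_A = 95418 − 3.25×34200 = −15732; K_B = 3975.8 − 3.25×(1590 + 3860) = −13736.7.
Balance: K_A = K_B − x×(3.25 − 2.98), so x = (K_B − K_A)/(3.25 − 2.98) = 1995.3/0.27 = 7390 m.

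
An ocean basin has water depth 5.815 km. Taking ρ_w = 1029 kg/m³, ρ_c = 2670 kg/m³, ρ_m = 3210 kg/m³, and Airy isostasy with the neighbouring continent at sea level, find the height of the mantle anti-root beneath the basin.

17.7 km

Isostatic balance requires: replacing crust with seawater at the top is compensated by replacing crust with mantle at the base: d (ρ_c − ρ_w) = a (ρ_m − ρ_c).
a = d (ρ_c − ρ_w)/(ρ_m − ρ_c) = 5.815 km × 1641/540 = 17.7 km.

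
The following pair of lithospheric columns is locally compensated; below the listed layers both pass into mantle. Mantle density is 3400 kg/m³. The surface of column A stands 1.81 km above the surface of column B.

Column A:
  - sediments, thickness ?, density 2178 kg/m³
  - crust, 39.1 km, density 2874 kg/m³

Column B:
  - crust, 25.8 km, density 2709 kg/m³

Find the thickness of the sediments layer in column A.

Take the compensation level at the base of the deeper column (depth z_c below the surface of column A) and equate Σ ρ_i t_i down to z_c; mantle fills any gap and the z_c terms cancel.
Column A: x×2178 + 39.1×2874 + (z_c − 39.1 − x)×3400
Column B: 1.81×0 + 25.8×2709 + (z_c − 1.81 − 25.8)×3400
The z_c×3400 term appears on both sides and cancels. Collect the known terms of each column as K = Σ(ρt)_known − 3400 × (depth of known layers): K_A = 112373.4 − 3400×39.1 = −20566.6; K_B = 69892.2 − 3400×(1.81 + 25.8) = −23981.8.
Balance: K_A − x×(3400 − 2178) = K_B, so x = (K_A − K_B)/(3400 − 2178) = 3415.2/1222 = 2.79 km.

2.79 km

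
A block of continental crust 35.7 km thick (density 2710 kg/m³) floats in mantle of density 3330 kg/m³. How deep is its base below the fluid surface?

Draft d = t ρ_obj/ρ_fluid = 35.7 km × 2710/3330 = 29.1 km.

29.1 km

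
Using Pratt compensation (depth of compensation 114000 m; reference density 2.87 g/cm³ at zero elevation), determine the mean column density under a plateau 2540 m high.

2.81 g/cm³

Pratt balance: ρ_ref D = ρ (D + h).
ρ = ρ_ref D/(D + h) = 2.87 × 114000 m/(114000 m + 2540 m) = 2.81 g/cm³.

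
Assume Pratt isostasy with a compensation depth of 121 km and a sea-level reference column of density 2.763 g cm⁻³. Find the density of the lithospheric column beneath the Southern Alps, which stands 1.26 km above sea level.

Pratt balance: ρ_ref D = ρ (D + h).
ρ = ρ_ref D/(D + h) = 2.763 × 121 km/(121 km + 1.26 km) = 2.73 g cm⁻³.

2.73 g cm⁻³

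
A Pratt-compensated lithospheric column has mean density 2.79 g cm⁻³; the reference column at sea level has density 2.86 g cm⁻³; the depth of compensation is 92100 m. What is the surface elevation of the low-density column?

2310 m

ρ_ref D = ρ (D + h) → h = D (ρ_ref − ρ)/ρ.
h = 92100 m × (2.86 − 2.79)/2.79 = 2310 m.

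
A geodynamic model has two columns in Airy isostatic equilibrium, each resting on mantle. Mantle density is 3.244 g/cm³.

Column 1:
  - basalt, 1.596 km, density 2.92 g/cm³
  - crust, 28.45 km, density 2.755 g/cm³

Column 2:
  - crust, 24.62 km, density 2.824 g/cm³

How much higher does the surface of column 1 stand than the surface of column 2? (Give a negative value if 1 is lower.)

1.26 km

For any compensation level in the mantle, the mantle terms cancel and isostasy reduces to e = (Σt_1 − Σt_2) − (Σ(ρt)_1 − Σ(ρt)_2) / ρ_m.
Σt_1 = 30.046 km; Σt_2 = 24.62 km; Σ(ρt)_1 = 83.04007; Σ(ρt)_2 = 69.52688 (in km·g/cm³).
e = (30.046 − 24.62) − (83.04007 − 69.52688) / 3.244 = 1.26 km.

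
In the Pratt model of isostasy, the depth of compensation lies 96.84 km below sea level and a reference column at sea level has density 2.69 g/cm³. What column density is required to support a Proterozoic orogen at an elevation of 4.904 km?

Pratt balance: ρ_ref D = ρ (D + h).
ρ = ρ_ref D/(D + h) = 2.69 × 96.84 km/(96.84 km + 4.904 km) = 2.56 g/cm³.

2.56 g/cm³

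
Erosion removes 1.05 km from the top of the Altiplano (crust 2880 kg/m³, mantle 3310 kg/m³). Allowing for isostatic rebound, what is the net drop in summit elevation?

Rebound u = e ρ_c/ρ_m = 1.05 km × 2880/3310 = 0.9136 km.
Net surface drop = e − u = 1.05 km − 0.9136 km = e (ρ_m − ρ_c)/ρ_m = 0.136 km.

0.136 km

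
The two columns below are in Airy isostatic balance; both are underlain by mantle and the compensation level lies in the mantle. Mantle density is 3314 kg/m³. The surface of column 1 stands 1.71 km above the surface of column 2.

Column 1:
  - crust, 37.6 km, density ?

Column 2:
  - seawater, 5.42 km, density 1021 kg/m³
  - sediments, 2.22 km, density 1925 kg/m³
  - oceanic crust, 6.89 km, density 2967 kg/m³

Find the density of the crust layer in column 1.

Take the compensation level at the base of the deeper column (depth z_c below the surface of column 1) and equate Σ ρ_i t_i down to z_c; mantle fills any gap and the z_c terms cancel.
Column 1: 37.6×ρ + (z_c − 37.6)×3314
Column 2: 1.71×0 + 5.42×1021 + 2.22×1925 + 6.89×2967 + (z_c − 1.71 − 14.53)×3314
The z_c×3314 term appears on both sides and cancels. Collect the known terms of each column as K = Σ(ρt)_known − 3314 × (depth of known layers): K_1 = 0 − 3314×37.6 = −124606.4; K_2 = 30249.95 − 3314×(1.71 + 14.53) = −23569.41.
Balance: K_1 + 37.6×ρ = K_2, so ρ = (K_2 − K_1)/37.6 = 101037/37.6 = 2690 kg/m³.

2690 kg/m³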